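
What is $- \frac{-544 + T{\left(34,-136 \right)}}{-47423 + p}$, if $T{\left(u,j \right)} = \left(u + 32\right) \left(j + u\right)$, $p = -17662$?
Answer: $- \frac{7276}{65085} \approx -0.11179$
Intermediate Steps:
$T{\left(u,j \right)} = \left(32 + u\right) \left(j + u\right)$
$- \frac{-544 + T{\left(34,-136 \right)}}{-47423 + p} = - \frac{-544 + \left(34^{2} + 32 \left(-136\right) + 32 \cdot 34 - 4624\right)}{-47423 - 17662} = - \frac{-544 + \left(1156 - 4352 + 1088 - 4624\right)}{-65085} = - \frac{\left(-544 - 6732\right) \left(-1\right)}{65085} = - \frac{\left(-7276\right) \left(-1\right)}{65085} = \left(-1\right) \frac{7276}{65085} = - \frac{7276}{65085}$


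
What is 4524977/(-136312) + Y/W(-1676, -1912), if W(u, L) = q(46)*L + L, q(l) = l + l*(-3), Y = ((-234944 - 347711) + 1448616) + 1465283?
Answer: -58691658257/2964649688 ≈ -19.797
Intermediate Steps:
Y = 2331244 (Y = (-582655 + 1448616) + 1465283 = 865961 + 1465283 = 2331244)
q(l) = -2*l (q(l) = l - 3*l = -2*l)
W(u, L) = -91*L (W(u, L) = (-2*46)*L + L = -92*L + L = -91*L)
4524977/(-136312) + Y/W(-1676, -1912) = 4524977/(-136312) + 2331244/((-91*(-1912))) = 4524977*(-1/136312) + 2331244/173992 = -4524977/136312 + 2331244*(1/173992) = -4524977/136312 + 582811/43498 = -58691658257/2964649688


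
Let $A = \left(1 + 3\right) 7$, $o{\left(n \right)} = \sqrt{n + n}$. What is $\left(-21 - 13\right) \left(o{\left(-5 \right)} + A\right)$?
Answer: $-952 - 34 i \sqrt{10} \approx -952.0 - 107.52 i$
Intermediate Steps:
$o{\left(n \right)} = \sqrt{2} \sqrt{n}$ ($o{\left(n \right)} = \sqrt{2 n} = \sqrt{2} \sqrt{n}$)
$A = 28$ ($A = 4 \cdot 7 = 28$)
$\left(-21 - 13\right) \left(o{\left(-5 \right)} + A\right) = \left(-21 - 13\right) \left(\sqrt{2} \sqrt{-5} + 28\right) = \left(-21 - 13\right) \left(\sqrt{2} i \sqrt{5} + 28\right) = - 34 \left(i \sqrt{10} + 28\right) = - 34 \left(28 + i \sqrt{10}\right) = -952 - 34 i \sqrt{10}$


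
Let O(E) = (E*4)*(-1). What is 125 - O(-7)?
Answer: 97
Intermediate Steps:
O(E) = -4*E (O(E) = (4*E)*(-1) = -4*E)
125 - O(-7) = 125 - (-4)*(-7) = 125 - 1*28 = 125 - 28 = 97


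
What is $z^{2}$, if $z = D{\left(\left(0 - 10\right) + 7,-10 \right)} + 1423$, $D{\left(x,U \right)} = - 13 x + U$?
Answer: $2108304$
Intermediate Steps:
$D{\left(x,U \right)} = U - 13 x$
$z = 1452$ ($z = \left(-10 - 13 \left(\left(0 - 10\right) + 7\right)\right) + 1423 = \left(-10 - 13 \left(-10 + 7\right)\right) + 1423 = \left(-10 - -39\right) + 1423 = \left(-10 + 39\right) + 1423 = 29 + 1423 = 1452$)
$z^{2} = 1452^{2} = 2108304$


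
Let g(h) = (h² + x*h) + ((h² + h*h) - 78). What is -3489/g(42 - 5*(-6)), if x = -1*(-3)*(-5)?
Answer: -1163/4798 ≈ -0.24239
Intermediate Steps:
x = -15 (x = 3*(-5) = -15)
g(h) = -78 - 15*h + 3*h² (g(h) = (h² - 15*h) + ((h² + h*h) - 78) = (h² - 15*h) + ((h² + h²) - 78) = (h² - 15*h) + (2*h² - 78) = (h² - 15*h) + (-78 + 2*h²) = -78 - 15*h + 3*h²)
-3489/g(42 - 5*(-6)) = -3489/(-78 - 15*(42 - 5*(-6)) + 3*(42 - 5*(-6))²) = -3489/(-78 - 15*(42 + 30) + 3*(42 + 30)²) = -3489/(-78 - 15*72 + 3*72²) = -3489/(-78 - 1080 + 3*5184) = -3489/(-78 - 1080 + 15552) = -3489/14394 = -3489*1/14394 = -1163/4798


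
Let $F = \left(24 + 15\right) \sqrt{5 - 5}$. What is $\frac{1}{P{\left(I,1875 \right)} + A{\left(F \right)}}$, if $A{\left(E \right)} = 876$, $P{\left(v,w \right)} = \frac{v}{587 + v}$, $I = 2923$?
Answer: $\frac{3510}{3077683} \approx 0.0011405$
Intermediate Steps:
$P{\left(v,w \right)} = \frac{v}{587 + v}$
$F = 0$ ($F = 39 \sqrt{0} = 39 \cdot 0 = 0$)
$\frac{1}{P{\left(I,1875 \right)} + A{\left(F \right)}} = \frac{1}{\frac{2923}{587 + 2923} + 876} = \frac{1}{\frac{2923}{3510} + 876} = \frac{1}{\frac{3077683}{3510}} = \frac{3510}{3077683}$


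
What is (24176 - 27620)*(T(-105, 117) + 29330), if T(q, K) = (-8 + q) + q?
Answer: -100261728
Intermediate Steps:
T(q, K) = -8 + 2*q
(24176 - 27620)*(T(-105, 117) + 29330) = (24176 - 27620)*((-8 + 2*(-105)) + 29330) = -3444*((-8 - 210) + 29330) = -3444*(-218 + 29330) = -3444*29112 = -100261728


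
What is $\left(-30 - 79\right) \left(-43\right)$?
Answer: $4687$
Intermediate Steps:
$\left(-30 - 79\right) \left(-43\right) = \left(-109\right) \left(-43\right) = 4687$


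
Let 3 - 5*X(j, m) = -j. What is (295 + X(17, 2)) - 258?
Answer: 41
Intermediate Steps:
X(j, m) = 3/5 + j/5 (X(j, m) = 3/5 - (-1)*j/5 = 3/5 + j/5)
(295 + X(17, 2)) - 258 = (295 + (3/5 + (1/5)*17)) - 258 = (295 + (3/5 + 17/5)) - 258 = (295 + 4) - 258 = 299 - 258 = 41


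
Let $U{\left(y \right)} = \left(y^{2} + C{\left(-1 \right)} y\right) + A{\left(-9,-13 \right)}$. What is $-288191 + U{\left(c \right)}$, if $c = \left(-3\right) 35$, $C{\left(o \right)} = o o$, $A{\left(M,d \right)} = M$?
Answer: $-277280$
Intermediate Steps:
$C{\left(o \right)} = o^{2}$
$c = -105$
$U{\left(y \right)} = -9 + y + y^{2}$ ($U{\left(y \right)} = \left(y^{2} + \left(-1\right)^{2} y\right) - 9 = \left(y^{2} + 1 y\right) - 9 = \left(y^{2} + y\right) - 9 = \left(y + y^{2}\right) - 9 = -9 + y + y^{2}$)
$-288191 + U{\left(c \right)} = -288191 - \left(114 - 11025\right) = -288191 - -10911 = -288191 + 10911 = -277280$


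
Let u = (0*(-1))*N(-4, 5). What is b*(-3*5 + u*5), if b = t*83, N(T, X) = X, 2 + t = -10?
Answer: 14940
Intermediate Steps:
t = -12 (t = -2 - 10 = -12)
b = -996 (b = -12*83 = -996)
u = 0 (u = (0*(-1))*5 = 0*5 = 0)
b*(-3*5 + u*5) = -996*(-3*5 + 0*5) = -996*(-15 + 0) = -996*(-15) = 14940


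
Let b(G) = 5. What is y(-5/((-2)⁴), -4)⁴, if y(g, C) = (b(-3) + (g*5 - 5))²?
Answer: 152587890625/4294967296 ≈ 35.527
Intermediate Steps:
y(g, C) = 25*g² (y(g, C) = (5 + (g*5 - 5))² = (5 + (5*g - 5))² = (5 + (-5 + 5*g))² = (5*g)² = 25*g²)
y(-5/((-2)⁴), -4)⁴ = (25*(-5/((-2)⁴))²)⁴ = (25*(-5/16)²)⁴ = (25*(25/256))⁴ = (625/256)⁴ = 152587890625/4294967296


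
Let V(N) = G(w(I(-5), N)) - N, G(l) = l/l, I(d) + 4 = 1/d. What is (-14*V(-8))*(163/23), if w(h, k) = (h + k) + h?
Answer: -20538/23 ≈ -892.96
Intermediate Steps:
I(d) = -4 + 1/d
w(h, k) = k + 2*h
G(l) = 1
V(N) = 1 - N
(-14*V(-8))*(163/23) = (-14*(1 - 1*(-8)))*(163/23) = (-14*(1 + 8))*(163*(1/23)) = -14*9*(163/23) = -126*163/23 = -20538/23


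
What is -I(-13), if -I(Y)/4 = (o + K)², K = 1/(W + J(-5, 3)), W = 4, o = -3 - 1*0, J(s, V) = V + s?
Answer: 25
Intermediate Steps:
o = -3 (o = -3 + 0 = -3)
K = ½ (K = 1/(4 + (3 - 5)) = 1/(4 - 2) = 1/2 = ½ ≈ 0.50000)
I(Y) = -25 (I(Y) = -4*(-3 + ½)² = -4*(-5/2)² = -4*25/4 = -25)
-I(-13) = -1*(-25) = 25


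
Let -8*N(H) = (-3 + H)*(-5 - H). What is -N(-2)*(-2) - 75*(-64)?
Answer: 19185/4 ≈ 4796.3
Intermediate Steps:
N(H) = -(-5 - H)*(-3 + H)/8 (N(H) = -(-3 + H)*(-5 - H)/8 = -(-5 - H)*(-3 + H)/8)
-N(-2)*(-2) - 75*(-64) = -(-15/8 + (1/4)*(-2) + (1/8)*(-2)**2)*(-2) - 75*(-64) = -(-15/8 - 1/2 + (1/8)*4)*(-2) + 4800 = -(-15/8 - 1/2 + 1/2)*(-2) + 4800 = -1*(-15/8)*(-2) + 4800 = (15/8)*(-2) + 4800 = -15/4 + 4800 = 19185/4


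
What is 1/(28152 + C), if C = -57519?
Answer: -1/29367 ≈ -3.4052e-5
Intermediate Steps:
1/(28152 + C) = 1/(28152 - 57519) = 1/(-29367) = -1/29367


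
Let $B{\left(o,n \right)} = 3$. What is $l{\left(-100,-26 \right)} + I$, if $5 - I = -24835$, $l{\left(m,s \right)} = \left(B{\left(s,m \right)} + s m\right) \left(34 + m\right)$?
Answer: $-146958$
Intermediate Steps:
$l{\left(m,s \right)} = \left(3 + m s\right) \left(34 + m\right)$ ($l{\left(m,s \right)} = \left(3 + s m\right) \left(34 + m\right) = \left(3 + m s\right) \left(34 + m\right)$)
$I = 24840$ ($I = 5 - -24835 = 5 + 24835 = 24840$)
$l{\left(-100,-26 \right)} + I = \left(102 + 3 \left(-100\right) - 26 \left(-100\right)^{2} + 34 \left(-100\right) \left(-26\right)\right) + 24840 = \left(102 - 300 - 260000 + 88400\right) + 24840 = -171798 + 24840 = -146958$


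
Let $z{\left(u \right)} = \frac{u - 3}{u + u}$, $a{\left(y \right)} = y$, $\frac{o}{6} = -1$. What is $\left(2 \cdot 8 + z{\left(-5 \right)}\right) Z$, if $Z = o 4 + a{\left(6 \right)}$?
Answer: $- \frac{1512}{5} \approx -302.4$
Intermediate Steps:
$o = -6$ ($o = 6 \left(-1\right) = -6$)
$z{\left(u \right)} = \frac{-3 + u}{2 u}$
$Z = -18$ ($Z = \left(-6\right) 4 + 6 = -24 + 6 = -18$)
$\left(2 \cdot 8 + z{\left(-5 \right)}\right) Z = \left(2 \cdot 8 + \frac{-3 - 5}{2 \left(-5\right)}\right) \left(-18\right) = \left(16 + \frac{1}{2} \left(- \frac{1}{5}\right) \left(-8\right)\right) \left(-18\right) = \left(16 + \frac{4}{5}\right) \left(-18\right) = \frac{84}{5} \left(-18\right) = - \frac{1512}{5}$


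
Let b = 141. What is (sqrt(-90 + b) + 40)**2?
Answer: (40 + sqrt(51))**2 ≈ 2222.3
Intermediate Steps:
(sqrt(-90 + b) + 40)**2 = (sqrt(-90 + 141) + 40)**2 = (sqrt(51) + 40)**2 = (40 + sqrt(51))**2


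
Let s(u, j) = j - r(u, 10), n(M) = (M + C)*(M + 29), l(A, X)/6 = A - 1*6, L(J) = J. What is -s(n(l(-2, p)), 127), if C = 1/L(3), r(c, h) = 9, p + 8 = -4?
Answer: -118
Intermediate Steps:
p = -12 (p = -8 - 4 = -12)
C = 1/3 ≈ 0.33333
l(A, X) = -36 + 6*A (l(A, X) = 6*(A - 1*6) = 6*(A - 6) = 6*(-6 + A) = -36 + 6*A)
n(M) = (29 + M)*(1/3 + M) (n(M) = (M + 1/3)*(M + 29) = (1/3 + M)*(29 + M) = (29 + M)*(1/3 + M))
s(u, j) = -9 + j (s(u, j) = j - 1*9 = j - 9 = -9 + j)
-s(n(l(-2, p)), 127) = -(-9 + 127) = -1*118 = -118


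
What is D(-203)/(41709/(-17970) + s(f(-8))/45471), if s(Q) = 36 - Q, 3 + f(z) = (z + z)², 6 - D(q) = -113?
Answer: -32412183510/633483143 ≈ -51.165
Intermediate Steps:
D(q) = 119 (D(q) = 6 - 1*(-113) = 6 + 113 = 119)
f(z) = -3 + 4*z² (f(z) = -3 + (z + z)² = -3 + (2*z)² = -3 + 4*z²)
D(-203)/(41709/(-17970) + s(f(-8))/45471) = 119/(41709/(-17970) + (36 - (-3 + 4*(-8)²))/45471) = 119/(41709*(-1/17970) + (36 - (-3 + 4*64))*(1/45471)) = 119/(-13903/5990 + (36 - (-3 + 256))*(1/45471)) = 119/(-13903/5990 + (36 - 1*253)*(1/45471)) = 119/(-13903/5990 + (36 - 253)*(1/45471)) = 119/(-13903/5990 - 217*1/45471) = 119/(-13903/5990 - 217/45471) = 119/(-633483143/272371290) = 119*(-272371290/633483143) = -32412183510/633483143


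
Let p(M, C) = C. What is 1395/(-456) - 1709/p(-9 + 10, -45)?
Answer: 238843/6840 ≈ 34.919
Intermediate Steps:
1395/(-456) - 1709/p(-9 + 10, -45) = 1395/(-456) - 1709/(-45) = 1395*(-1/456) - 1709*(-1/45) = -465/152 + 1709/45 = 238843/6840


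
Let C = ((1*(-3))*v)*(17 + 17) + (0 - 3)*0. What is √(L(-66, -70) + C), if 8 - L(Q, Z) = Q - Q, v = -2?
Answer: 2*√53 ≈ 14.560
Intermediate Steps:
L(Q, Z) = 8 (L(Q, Z) = 8 - (Q - Q) = 8 - 1*0 = 8 + 0 = 8)
C = 204 (C = ((1*(-3))*(-2))*(17 + 17) + (0 - 3)*0 = -3*(-2)*34 - 3*0 = 6*34 + 0 = 204 + 0 = 204)
√(L(-66, -70) + C) = √(8 + 204) = √212 = 2*√53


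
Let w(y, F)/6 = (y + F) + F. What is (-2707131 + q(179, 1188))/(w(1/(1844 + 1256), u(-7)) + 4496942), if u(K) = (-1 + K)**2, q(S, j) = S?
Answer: -4195775600/6971450503 ≈ -0.60185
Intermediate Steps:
w(y, F) = 6*y + 12*F (w(y, F) = 6*((y + F) + F) = 6*((F + y) + F) = 6*(y + 2*F) = 6*y + 12*F)
(-2707131 + q(179, 1188))/(w(1/(1844 + 1256), u(-7)) + 4496942) = (-2707131 + 179)/((6/(1844 + 1256) + 12*(-1 - 7)**2) + 4496942) = -2706952/((6/3100 + 12*(-8)**2) + 4496942) = -2706952/((6*(1/3100) + 12*64) + 4496942) = -2706952/((3/1550 + 768) + 4496942) = -2706952/(1190403/1550 + 4496942) = -2706952/6971450503/1550 = -2706952*1550/6971450503 = -4195775600/6971450503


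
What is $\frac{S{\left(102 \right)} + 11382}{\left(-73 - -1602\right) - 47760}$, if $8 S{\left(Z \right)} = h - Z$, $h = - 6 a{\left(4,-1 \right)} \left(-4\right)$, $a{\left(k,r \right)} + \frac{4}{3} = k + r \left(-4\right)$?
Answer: $- \frac{45557}{184924} \approx -0.24636$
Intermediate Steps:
$a{\left(k,r \right)} = - \frac{4}{3} + k - 4 r$ ($a{\left(k,r \right)} = - \frac{4}{3} + \left(k + r \left(-4\right)\right) = - \frac{4}{3} + \left(k - 4 r\right) = - \frac{4}{3} + k - 4 r$)
$h = 160$ ($h = - 6 \left(- \frac{4}{3} + 4 - -4\right) \left(-4\right) = - 6 \left(- \frac{4}{3} + 4 + 4\right) \left(-4\right) = \left(-6\right) \frac{20}{3} \left(-4\right) = \left(-40\right) \left(-4\right) = 160$)
$S{\left(Z \right)} = 20 - \frac{Z}{8}$ ($S{\left(Z \right)} = \frac{160 - Z}{8} = 20 - \frac{Z}{8}$)
$\frac{S{\left(102 \right)} + 11382}{\left(-73 - -1602\right) - 47760} = \frac{\left(20 - \frac{51}{4}\right) + 11382}{\left(-73 - -1602\right) - 47760} = \frac{\left(20 - \frac{51}{4}\right) + 11382}{\left(-73 + 1602\right) - 47760} = \frac{\frac{29}{4} + 11382}{1529 - 47760} = \frac{45557}{4 \left(-46231\right)} = \frac{45557}{4} \left(- \frac{1}{46231}\right) = - \frac{45557}{184924}$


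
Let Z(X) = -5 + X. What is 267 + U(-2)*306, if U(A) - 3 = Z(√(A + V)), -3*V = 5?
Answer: -345 + 102*I*√33 ≈ -345.0 + 585.95*I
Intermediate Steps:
V = -5/3 (V = -⅓*5 = -5/3 ≈ -1.6667)
U(A) = -2 + √(-5/3 + A) (U(A) = 3 + (-5 + √(A - 5/3)) = 3 + (-5 + √(-5/3 + A)) = -2 + √(-5/3 + A))
267 + U(-2)*306 = 267 + (-2 + √(-15 + 9*(-2))/3)*306 = 267 + (-2 + √(-15 - 18)/3)*306 = 267 + (-2 + √(-33)/3)*306 = 267 + (-2 + (I*√33)/3)*306 = 267 + (-2 + I*√33/3)*306 = 267 + (-612 + 102*I*√33) = -345 + 102*I*√33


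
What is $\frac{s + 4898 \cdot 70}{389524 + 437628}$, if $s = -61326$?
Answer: $\frac{140767}{413576} \approx 0.34037$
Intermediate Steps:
$\frac{s + 4898 \cdot 70}{389524 + 437628} = \frac{-61326 + 4898 \cdot 70}{389524 + 437628} = \frac{-61326 + 342860}{827152} = 281534 \cdot \frac{1}{827152} = \frac{140767}{413576}$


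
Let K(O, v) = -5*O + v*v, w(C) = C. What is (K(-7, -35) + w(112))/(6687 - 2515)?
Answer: 49/149 ≈ 0.32886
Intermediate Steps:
K(O, v) = v² - 5*O (K(O, v) = -5*O + v² = v² - 5*O)
(K(-7, -35) + w(112))/(6687 - 2515) = (((-35)² - 5*(-7)) + 112)/(6687 - 2515) = ((1225 + 35) + 112)/4172 = (1260 + 112)*(1/4172) = 1372*(1/4172) = 49/149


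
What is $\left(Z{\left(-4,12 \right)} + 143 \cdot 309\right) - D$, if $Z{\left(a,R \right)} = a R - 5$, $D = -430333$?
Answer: $474467$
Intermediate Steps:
$Z{\left(a,R \right)} = -5 + R a$ ($Z{\left(a,R \right)} = R a - 5 = -5 + R a$)
$\left(Z{\left(-4,12 \right)} + 143 \cdot 309\right) - D = \left(\left(-5 + 12 \left(-4\right)\right) + 143 \cdot 309\right) - -430333 = \left(\left(-5 - 48\right) + 44187\right) + 430333 = \left(-53 + 44187\right) + 430333 = 44134 + 430333 = 474467$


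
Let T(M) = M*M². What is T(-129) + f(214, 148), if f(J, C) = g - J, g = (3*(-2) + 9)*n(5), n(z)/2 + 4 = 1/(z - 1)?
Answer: -4293851/2 ≈ -2.1469e+6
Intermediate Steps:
T(M) = M³
n(z) = -8 + 2/(-1 + z) (n(z) = -8 + 2/(z - 1) = -8 + 2/(-1 + z))
g = -45/2 (g = (3*(-2) + 9)*(2*(5 - 4*5)/(-1 + 5)) = (-6 + 9)*(2*(5 - 20)/4) = 3*(2*(¼)*(-15)) = 3*(-15/2) = -45/2 ≈ -22.500)
f(J, C) = -45/2 - J
T(-129) + f(214, 148) = (-129)³ + (-45/2 - 1*214) = -2146689 + (-45/2 - 214) = -2146689 - 473/2 = -4293851/2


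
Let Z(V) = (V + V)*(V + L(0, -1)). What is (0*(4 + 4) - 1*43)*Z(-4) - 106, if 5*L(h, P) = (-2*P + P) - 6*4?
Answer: -15322/5 ≈ -3064.4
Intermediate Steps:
L(h, P) = -24/5 - P/5 (L(h, P) = ((-2*P + P) - 6*4)/5 = (-P - 1*24)/5 = (-P - 24)/5 = (-24 - P)/5 = -24/5 - P/5)
Z(V) = 2*V*(-23/5 + V) (Z(V) = (V + V)*(V + (-24/5 - ⅕*(-1))) = (2*V)*(V + (-24/5 + ⅕)) = (2*V)*(V - 23/5) = (2*V)*(-23/5 + V) = 2*V*(-23/5 + V))
(0*(4 + 4) - 1*43)*Z(-4) - 106 = (0*(4 + 4) - 1*43)*((⅖)*(-4)*(-23 + 5*(-4))) - 106 = (0*8 - 43)*((⅖)*(-4)*(-23 - 20)) - 106 = (0 - 43)*((⅖)*(-4)*(-43)) - 106 = -43*344/5 - 106 = -14792/5 - 106 = -15322/5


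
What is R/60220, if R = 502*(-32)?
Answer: -4016/15055 ≈ -0.26676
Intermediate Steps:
R = -16064
R/60220 = -16064/60220 = -16064*1/60220 = -4016/15055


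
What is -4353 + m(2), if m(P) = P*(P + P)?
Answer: -4345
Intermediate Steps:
m(P) = 2*P² (m(P) = P*(2*P) = 2*P²)
-4353 + m(2) = -4353 + 2*2² = -4353 + 2*4 = -4353 + 8 = -4345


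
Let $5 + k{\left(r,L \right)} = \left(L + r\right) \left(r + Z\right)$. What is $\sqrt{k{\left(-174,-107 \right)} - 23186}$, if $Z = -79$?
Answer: $\sqrt{47902} \approx 218.87$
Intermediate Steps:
$k{\left(r,L \right)} = -5 + \left(-79 + r\right) \left(L + r\right)$ ($k{\left(r,L \right)} = -5 + \left(L + r\right) \left(r - 79\right) = -5 + \left(L + r\right) \left(-79 + r\right) = -5 + \left(-79 + r\right) \left(L + r\right)$)
$\sqrt{k{\left(-174,-107 \right)} - 23186} = \sqrt{\left(-5 + \left(-174\right)^{2} - -8453 - -13746 - -18618\right) - 23186} = \sqrt{\left(-5 + 30276 + 8453 + 13746 + 18618\right) - 23186} = \sqrt{71088 - 23186} = \sqrt{47902}$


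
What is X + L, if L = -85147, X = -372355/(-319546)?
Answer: -27208010907/319546 ≈ -85146.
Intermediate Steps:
X = 372355/319546 (X = -372355*(-1/319546) = 372355/319546 ≈ 1.1653)
X + L = 372355/319546 - 85147 = -27208010907/319546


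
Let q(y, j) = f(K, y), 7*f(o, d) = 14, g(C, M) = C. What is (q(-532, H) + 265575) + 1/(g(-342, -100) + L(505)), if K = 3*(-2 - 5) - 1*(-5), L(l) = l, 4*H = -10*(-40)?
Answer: 43289052/163 ≈ 2.6558e+5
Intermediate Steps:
H = 100 (H = (-10*(-40))/4 = (1/4)*400 = 100)
K = -16 (K = 3*(-7) + 5 = -21 + 5 = -16)
f(o, d) = 2 (f(o, d) = (1/7)*14 = 2)
q(y, j) = 2
(q(-532, H) + 265575) + 1/(g(-342, -100) + L(505)) = (2 + 265575) + 1/(-342 + 505) = 265577 + 1/163 = 43289052/163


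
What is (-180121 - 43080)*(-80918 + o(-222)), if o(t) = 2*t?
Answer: 18160079762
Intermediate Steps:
(-180121 - 43080)*(-80918 + o(-222)) = (-180121 - 43080)*(-80918 + 2*(-222)) = -223201*(-80918 - 444) = -223201*(-81362) = 18160079762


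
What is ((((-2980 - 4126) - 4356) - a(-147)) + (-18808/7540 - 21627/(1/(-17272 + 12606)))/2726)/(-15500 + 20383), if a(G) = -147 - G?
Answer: 65660362874/12545672165 ≈ 5.2337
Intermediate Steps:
((((-2980 - 4126) - 4356) - a(-147)) + (-18808/7540 - 21627/(1/(-17272 + 12606)))/2726)/(-15500 + 20383) = ((((-2980 - 4126) - 4356) - (-147 - 1*(-147))) + (-18808/7540 - 21627/(1/(-17272 + 12606)))/2726)/(-15500 + 20383) = (((-7106 - 4356) - (-147 + 147)) + (-18808*1/7540 - 21627/(1/(-4666)))*(1/2726))/4883 = ((-11462 - 1*0) + (-4702/1885 - 21627/(-1/4666))*(1/2726))*(1/4883) = ((-11462 + 0) + (-4702/1885 - 21627*(-4666))*(1/2726))*(1/4883) = (-11462 + (-4702/1885 + 100911582)*(1/2726))*(1/4883) = (-11462 + (190218327368/1885)*(1/2726))*(1/4883) = (-11462 + 95109163684/2569255)*(1/4883) = (65660362874/2569255)*(1/4883) = 65660362874/12545672165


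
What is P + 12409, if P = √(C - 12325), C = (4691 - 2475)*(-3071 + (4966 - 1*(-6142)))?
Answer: 12409 + √17797667 ≈ 16628.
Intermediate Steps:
C = 17809992 (C = 2216*(-3071 + (4966 + 6142)) = 2216*(-3071 + 11108) = 2216*8037 = 17809992)
P = √17797667 (P = √(17809992 - 12325) = √17797667 ≈ 4218.7)
P + 12409 = √17797667 + 12409 = 12409 + √17797667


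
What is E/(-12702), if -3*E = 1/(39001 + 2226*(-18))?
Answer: -1/40659102 ≈ -2.4595e-8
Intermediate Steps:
E = 1/3201 (E = -1/(3*(39001 + 2226*(-18))) = -1/(3*(39001 - 40068)) = -⅓/(-1067) = -⅓*(-1/1067) = 1/3201 ≈ 0.00031240)
E/(-12702) = (1/3201)/(-12702) = (1/3201)*(-1/12702) = -1/40659102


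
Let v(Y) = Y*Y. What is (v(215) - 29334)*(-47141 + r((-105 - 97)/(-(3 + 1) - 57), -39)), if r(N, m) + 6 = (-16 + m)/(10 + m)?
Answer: -23093510328/29 ≈ -7.9633e+8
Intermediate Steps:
v(Y) = Y²
r(N, m) = -6 + (-16 + m)/(10 + m)
(v(215) - 29334)*(-47141 + r((-105 - 97)/(-(3 + 1) - 57), -39)) = (215² - 29334)*(-47141 + (-76 - 5*(-39))/(10 - 39)) = (46225 - 29334)*(-47141 + (-76 + 195)/(-29)) = 16891*(-47141 - 1/29*119) = 16891*(-47141 - 119/29) = 16891*(-1367208/29) = -23093510328/29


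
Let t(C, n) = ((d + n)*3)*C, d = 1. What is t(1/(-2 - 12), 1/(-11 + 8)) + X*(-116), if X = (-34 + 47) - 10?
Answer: -2437/7 ≈ -348.14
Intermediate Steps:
t(C, n) = C*(3 + 3*n) (t(C, n) = ((1 + n)*3)*C = (3 + 3*n)*C = C*(3 + 3*n))
X = 3 (X = 13 - 10 = 3)
t(1/(-2 - 12), 1/(-11 + 8)) + X*(-116) = 3*(1 + 1/(-11 + 8))/(-2 - 12) + 3*(-116) = 3*(1 + 1/(-3))/(-14) - 348 = 3*(-1/14)*(1 - ⅓) - 348 = 3*(-1/14)*(⅔) - 348 = -⅐ - 348 = -2437/7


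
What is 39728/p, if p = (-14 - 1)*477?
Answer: -39728/7155 ≈ -5.5525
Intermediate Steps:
p = -7155 (p = -15*477 = -7155)
39728/p = 39728/(-7155) = 39728*(-1/7155) = -39728/7155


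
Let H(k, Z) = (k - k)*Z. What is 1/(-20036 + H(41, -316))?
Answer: -1/20036 ≈ -4.9910e-5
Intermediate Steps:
H(k, Z) = 0 (H(k, Z) = 0*Z = 0)
1/(-20036 + H(41, -316)) = 1/(-20036 + 0) = 1/(-20036) = -1/20036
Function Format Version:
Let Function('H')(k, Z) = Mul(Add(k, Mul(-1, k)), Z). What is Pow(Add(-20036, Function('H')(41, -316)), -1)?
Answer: Rational(-1, 20036) ≈ -4.9910e-5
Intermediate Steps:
Function('H')(k, Z) = 0 (Function('H')(k, Z) = Mul(0, Z) = 0)
Pow(Add(-20036, Function('H')(41, -316)), -1) = Pow(Add(-20036, 0), -1) = Pow(-20036, -1) = Rational(-1, 20036)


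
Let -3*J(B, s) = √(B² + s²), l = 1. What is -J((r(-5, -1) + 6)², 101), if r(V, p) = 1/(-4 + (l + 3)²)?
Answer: √239926177/432 ≈ 35.855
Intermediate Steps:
r(V, p) = 1/12 (r(V, p) = 1/(-4 + (1 + 3)²) = 1/(-4 + 4²) = 1/(-4 + 16) = 1/12)
J(B, s) = -√(B² + s²)/3
-J((r(-5, -1) + 6)², 101) = -(-1)*√(((1/12 + 6)²)² + 101²)/3 = -(-1)*√(((73/12)²)² + 10201)/3 = -(-1)*√((5329/144)² + 10201)/3 = -(-1)*√(28398241/20736 + 10201)/3 = -(-1)*√(239926177/20736)/3 = -(-1)*√239926177/144/3 = -(-1)*√239926177/432 = √239926177/432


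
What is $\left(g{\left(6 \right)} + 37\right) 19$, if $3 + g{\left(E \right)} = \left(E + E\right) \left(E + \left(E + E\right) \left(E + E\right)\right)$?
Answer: $34846$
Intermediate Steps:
$g{\left(E \right)} = -3 + 2 E \left(E + 4 E^{2}\right)$ ($g{\left(E \right)} = -3 + \left(E + E\right) \left(E + \left(E + E\right) \left(E + E\right)\right) = -3 + 2 E \left(E + 2 E 2 E\right) = -3 + 2 E \left(E + 4 E^{2}\right)$)
$\left(g{\left(6 \right)} + 37\right) 19 = \left(\left(-3 + 2 \cdot 6^{2} + 8 \cdot 6^{3}\right) + 37\right) 19 = \left(\left(-3 + 2 \cdot 36 + 8 \cdot 216\right) + 37\right) 19 = \left(\left(-3 + 72 + 1728\right) + 37\right) 19 = \left(1797 + 37\right) 19 = 1834 \cdot 19 = 34846$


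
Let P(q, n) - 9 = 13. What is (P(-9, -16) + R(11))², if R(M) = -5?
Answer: 289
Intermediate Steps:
P(q, n) = 22 (P(q, n) = 9 + 13 = 22)
(P(-9, -16) + R(11))² = (22 - 5)² = 17² = 289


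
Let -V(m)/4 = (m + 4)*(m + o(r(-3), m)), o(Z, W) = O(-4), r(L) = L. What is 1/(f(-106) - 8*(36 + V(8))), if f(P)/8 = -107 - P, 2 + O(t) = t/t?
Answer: 1/2392 ≈ 0.00041806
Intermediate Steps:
O(t) = -1 (O(t) = -2 + t/t = -2 + 1 = -1)
o(Z, W) = -1
f(P) = -856 - 8*P (f(P) = 8*(-107 - P) = -856 - 8*P)
V(m) = -4*(-1 + m)*(4 + m) (V(m) = -4*(m + 4)*(m - 1) = -4*(4 + m)*(-1 + m) = -4*(-1 + m)*(4 + m))
1/(f(-106) - 8*(36 + V(8))) = 1/((-856 - 8*(-106)) - 8*(36 + (16 - 12*8 - 4*8**2))) = 1/((-856 + 848) - 8*(36 + (16 - 96 - 4*64))) = 1/(-8 - 8*(36 + (16 - 96 - 256))) = 1/(-8 - 8*(36 - 336)) = 1/(-8 - 8*(-300)) = 1/(-8 + 2400) = 1/2392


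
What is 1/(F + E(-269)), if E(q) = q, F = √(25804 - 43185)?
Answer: -269/89742 - I*√17381/89742 ≈ -0.0029975 - 0.0014691*I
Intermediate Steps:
F = I*√17381 (F = √(-17381) = I*√17381 ≈ 131.84*I)
1/(F + E(-269)) = 1/(I*√17381 - 269) = 1/(-269 + I*√17381)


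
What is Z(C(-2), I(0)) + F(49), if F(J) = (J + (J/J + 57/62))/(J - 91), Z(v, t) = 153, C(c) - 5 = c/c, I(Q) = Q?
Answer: 56465/372 ≈ 151.79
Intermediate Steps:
C(c) = 6 (C(c) = 5 + c/c = 5 + 1 = 6)
F(J) = (119/62 + J)/(-91 + J) (F(J) = (J + (1 + 57*(1/62)))/(-91 + J) = (J + (1 + 57/62))/(-91 + J) = (J + 119/62)/(-91 + J) = (119/62 + J)/(-91 + J))
Z(C(-2), I(0)) + F(49) = 153 + (119/62 + 49)/(-91 + 49) = 153 + (3157/62)/(-42) = 153 - 1/42*3157/62 = 153 - 451/372 = 56465/372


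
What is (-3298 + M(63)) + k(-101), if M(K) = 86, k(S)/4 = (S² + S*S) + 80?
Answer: 78716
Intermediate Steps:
k(S) = 320 + 8*S² (k(S) = 4*((S² + S*S) + 80) = 4*((S² + S²) + 80) = 4*(2*S² + 80) = 4*(80 + 2*S²) = 320 + 8*S²)
(-3298 + M(63)) + k(-101) = (-3298 + 86) + (320 + 8*(-101)²) = -3212 + (320 + 8*10201) = -3212 + (320 + 81608) = -3212 + 81928 = 78716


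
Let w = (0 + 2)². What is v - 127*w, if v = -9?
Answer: -517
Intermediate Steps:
w = 4 (w = 2² = 4)
v - 127*w = -9 - 127*4 = -9 - 508 = -517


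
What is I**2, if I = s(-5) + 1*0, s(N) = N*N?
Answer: 625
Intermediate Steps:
s(N) = N**2
I = 25 (I = (-5)**2 + 1*0 = 25 + 0 = 25)
I**2 = 25**2 = 625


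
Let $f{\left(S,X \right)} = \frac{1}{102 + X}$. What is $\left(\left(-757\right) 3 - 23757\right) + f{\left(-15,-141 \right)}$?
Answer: $- \frac{1015093}{39} \approx -26028.0$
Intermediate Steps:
$\left(\left(-757\right) 3 - 23757\right) + f{\left(-15,-141 \right)} = \left(\left(-757\right) 3 - 23757\right) + \frac{1}{102 - 141} = \left(-2271 - 23757\right) + \frac{1}{-39} = -26028 - \frac{1}{39} = - \frac{1015093}{39}$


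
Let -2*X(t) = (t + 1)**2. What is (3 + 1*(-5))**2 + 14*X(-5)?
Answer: -108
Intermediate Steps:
X(t) = -(1 + t)**2/2 (X(t) = -(t + 1)**2/2 = -(1 + t)**2/2)
(3 + 1*(-5))**2 + 14*X(-5) = (3 + 1*(-5))**2 + 14*(-(1 - 5)**2/2) = (3 - 5)**2 + 14*(-1/2*(-4)**2) = (-2)**2 + 14*(-1/2*16) = 4 + 14*(-8) = 4 - 112 = -108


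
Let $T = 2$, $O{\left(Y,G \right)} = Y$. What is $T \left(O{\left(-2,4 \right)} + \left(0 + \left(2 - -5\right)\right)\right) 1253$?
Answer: $12530$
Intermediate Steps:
$T \left(O{\left(-2,4 \right)} + \left(0 + \left(2 - -5\right)\right)\right) 1253 = 2 \left(-2 + \left(0 + \left(2 - -5\right)\right)\right) 1253 = 2 \left(-2 + \left(0 + \left(2 + 5\right)\right)\right) 1253 = 2 \left(-2 + \left(0 + 7\right)\right) 1253 = 2 \left(-2 + 7\right) 1253 = 2 \cdot 5 \cdot 1253 = 10 \cdot 1253 = 12530$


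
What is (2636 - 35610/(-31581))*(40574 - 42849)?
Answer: -63156370550/10527 ≈ -5.9995e+6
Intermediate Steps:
(2636 - 35610/(-31581))*(40574 - 42849) = (2636 - 35610*(-1/31581))*(-2275) = (2636 + 11870/10527)*(-2275) = (27761042/10527)*(-2275) = -63156370550/10527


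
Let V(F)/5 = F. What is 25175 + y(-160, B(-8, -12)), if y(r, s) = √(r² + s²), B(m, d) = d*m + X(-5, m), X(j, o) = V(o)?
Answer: 25175 + 8*√449 ≈ 25345.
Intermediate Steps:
V(F) = 5*F
X(j, o) = 5*o
B(m, d) = 5*m + d*m (B(m, d) = d*m + 5*m = 5*m + d*m)
25175 + y(-160, B(-8, -12)) = 25175 + √((-160)² + (-8*(5 - 12))²) = 25175 + √(25600 + (-8*(-7))²) = 25175 + √(25600 + 56²) = 25175 + √(25600 + 3136) = 25175 + √28736 = 25175 + 8*√449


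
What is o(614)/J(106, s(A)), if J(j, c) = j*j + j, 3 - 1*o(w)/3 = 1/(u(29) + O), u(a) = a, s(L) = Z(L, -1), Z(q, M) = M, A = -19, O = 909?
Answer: 8439/10638796 ≈ 0.00079323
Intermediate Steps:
s(L) = -1
o(w) = 8439/938 (o(w) = 9 - 3/(29 + 909) = 9 - 3/938 = 8439/938)
J(j, c) = j + j² (J(j, c) = j² + j = j + j²)
o(614)/J(106, s(A)) = 8439/(938*((106*(1 + 106)))) = 8439/(938*((106*107))) = (8439/938)/11342 = (8439/938)*(1/11342) = 8439/10638796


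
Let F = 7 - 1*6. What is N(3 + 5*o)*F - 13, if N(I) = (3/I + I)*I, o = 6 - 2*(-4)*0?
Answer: 1079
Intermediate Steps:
F = 1 (F = 7 - 6 = 1)
o = 6 (o = 6 + 8*0 = 6 + 0 = 6)
N(I) = I*(I + 3/I) (N(I) = (I + 3/I)*I = I*(I + 3/I))
N(3 + 5*o)*F - 13 = (3 + (3 + 5*6)**2)*1 - 13 = (3 + (3 + 30)**2)*1 - 13 = (3 + 33**2)*1 - 13 = (3 + 1089)*1 - 13 = 1092*1 - 13 = 1092 - 13 = 1079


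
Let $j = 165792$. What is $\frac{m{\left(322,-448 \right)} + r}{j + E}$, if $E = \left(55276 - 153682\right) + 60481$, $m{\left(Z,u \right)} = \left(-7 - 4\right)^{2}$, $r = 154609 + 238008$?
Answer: $\frac{392738}{127867} \approx 3.0715$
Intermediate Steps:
$r = 392617$
$m{\left(Z,u \right)} = 121$ ($m{\left(Z,u \right)} = \left(-11\right)^{2} = 121$)
$E = -37925$ ($E = -98406 + 60481 = -37925$)
$\frac{m{\left(322,-448 \right)} + r}{j + E} = \frac{121 + 392617}{165792 - 37925} = \frac{392738}{127867}$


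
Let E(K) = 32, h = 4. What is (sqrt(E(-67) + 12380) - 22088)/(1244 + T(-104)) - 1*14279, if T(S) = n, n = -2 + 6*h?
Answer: -9049651/633 + sqrt(3103)/633 ≈ -14296.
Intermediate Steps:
n = 22 (n = -2 + 6*4 = -2 + 24 = 22)
T(S) = 22
(sqrt(E(-67) + 12380) - 22088)/(1244 + T(-104)) - 1*14279 = (sqrt(32 + 12380) - 22088)/(1244 + 22) - 1*14279 = (sqrt(12412) - 22088)/1266 - 14279 = (2*sqrt(3103) - 22088)*(1/1266) - 14279 = (-22088 + 2*sqrt(3103))*(1/1266) - 14279 = (-11044/633 + sqrt(3103)/633) - 14279 = -9049651/633 + sqrt(3103)/633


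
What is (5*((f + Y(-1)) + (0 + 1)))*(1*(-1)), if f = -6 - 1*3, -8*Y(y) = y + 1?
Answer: 40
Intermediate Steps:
Y(y) = -1/8 - y/8 (Y(y) = -(y + 1)/8 = -(1 + y)/8 = -1/8 - y/8)
f = -9 (f = -6 - 3 = -9)
(5*((f + Y(-1)) + (0 + 1)))*(1*(-1)) = (5*((-9 + (-1/8 - 1/8*(-1))) + (0 + 1)))*(1*(-1)) = (5*((-9 + (-1/8 + 1/8)) + 1))*(-1) = (5*((-9 + 0) + 1))*(-1) = (5*(-9 + 1))*(-1) = (5*(-8))*(-1) = -40*(-1) = 40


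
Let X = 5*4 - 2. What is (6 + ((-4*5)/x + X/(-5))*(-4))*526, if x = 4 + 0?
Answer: 106252/5 ≈ 21250.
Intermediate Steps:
x = 4
X = 18 (X = 20 - 2 = 18)
(6 + ((-4*5)/x + X/(-5))*(-4))*526 = (6 + (-4*5/4 + 18/(-5))*(-4))*526 = (6 + (-20*1/4 + 18*(-1/5))*(-4))*526 = (6 + (-5 - 18/5)*(-4))*526 = (6 - 43/5*(-4))*526 = (6 + 172/5)*526 = (202/5)*526 = 106252/5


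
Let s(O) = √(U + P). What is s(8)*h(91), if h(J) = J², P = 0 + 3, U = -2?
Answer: 8281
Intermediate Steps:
P = 3
s(O) = 1 (s(O) = √(-2 + 3) = √1 = 1)
s(8)*h(91) = 1*91² = 1*8281 = 8281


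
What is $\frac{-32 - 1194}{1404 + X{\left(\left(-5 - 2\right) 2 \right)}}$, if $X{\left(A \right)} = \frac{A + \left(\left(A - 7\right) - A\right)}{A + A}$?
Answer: $- \frac{4904}{5619} \approx -0.87275$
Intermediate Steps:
$X{\left(A \right)} = \frac{-7 + A}{2 A}$ ($X{\left(A \right)} = \frac{A + \left(\left(-7 + A\right) - A\right)}{2 A} = \left(A - 7\right) \frac{1}{2 A} = \left(-7 + A\right) \frac{1}{2 A} = \frac{-7 + A}{2 A}$)
$\frac{-32 - 1194}{1404 + X{\left(\left(-5 - 2\right) 2 \right)}} = \frac{-32 - 1194}{1404 + \frac{-7 + \left(-5 - 2\right) 2}{2 \left(-5 - 2\right) 2}} = - \frac{1226}{1404 + \frac{-7 - 14}{2 \left(\left(-7\right) 2\right)}} = - \frac{1226}{1404 + \frac{-7 - 14}{2 \left(-14\right)}} = - \frac{1226}{1404 + \frac{1}{2} \left(- \frac{1}{14}\right) \left(-21\right)} = - \frac{1226}{1404 + \frac{3}{4}} = - \frac{1226}{\frac{5619}{4}} = \left(-1226\right) \frac{4}{5619} = - \frac{4904}{5619}$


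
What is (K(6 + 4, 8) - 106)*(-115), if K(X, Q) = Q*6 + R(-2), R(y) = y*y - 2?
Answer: 6440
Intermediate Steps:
R(y) = -2 + y² (R(y) = y² - 2 = -2 + y²)
K(X, Q) = 2 + 6*Q (K(X, Q) = Q*6 + (-2 + (-2)²) = 6*Q + (-2 + 4) = 6*Q + 2 = 2 + 6*Q)
(K(6 + 4, 8) - 106)*(-115) = ((2 + 6*8) - 106)*(-115) = ((2 + 48) - 106)*(-115) = (50 - 106)*(-115) = -56*(-115) = 6440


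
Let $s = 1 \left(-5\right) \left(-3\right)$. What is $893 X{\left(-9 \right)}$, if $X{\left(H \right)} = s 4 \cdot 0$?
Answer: $0$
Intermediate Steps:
$s = 15$ ($s = \left(-5\right) \left(-3\right) = 15$)
$X{\left(H \right)} = 0$ ($X{\left(H \right)} = 15 \cdot 4 \cdot 0 = 60 \cdot 0 = 0$)
$893 X{\left(-9 \right)} = 893 \cdot 0 = 0$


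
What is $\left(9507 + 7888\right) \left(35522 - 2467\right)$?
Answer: $574991725$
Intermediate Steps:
$\left(9507 + 7888\right) \left(35522 - 2467\right) = 17395 \cdot 33055 = 574991725$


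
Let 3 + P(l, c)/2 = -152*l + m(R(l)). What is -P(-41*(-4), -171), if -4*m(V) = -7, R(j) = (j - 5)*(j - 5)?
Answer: 99717/2 ≈ 49859.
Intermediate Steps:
R(j) = (-5 + j)² (R(j) = (-5 + j)*(-5 + j) = (-5 + j)²)
m(V) = 7/4 (m(V) = -¼*(-7) = 7/4)
P(l, c) = -5/2 - 304*l (P(l, c) = -6 + 2*(-152*l + 7/4) = -6 + 2*(7/4 - 152*l) = -6 + (7/2 - 304*l) = -5/2 - 304*l)
-P(-41*(-4), -171) = -(-5/2 - (-12464)*(-4)) = -(-5/2 - 304*164) = -(-5/2 - 49856) = -1*(-99717/2) = 99717/2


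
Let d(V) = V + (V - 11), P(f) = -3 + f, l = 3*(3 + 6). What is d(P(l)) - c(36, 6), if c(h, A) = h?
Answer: 1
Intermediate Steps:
l = 27 (l = 3*9 = 27)
d(V) = -11 + 2*V (d(V) = V + (-11 + V) = -11 + 2*V)
d(P(l)) - c(36, 6) = (-11 + 2*(-3 + 27)) - 1*36 = (-11 + 2*24) - 36 = (-11 + 48) - 36 = 37 - 36 = 1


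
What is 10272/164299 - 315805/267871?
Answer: -49134874783/44010937429 ≈ -1.1164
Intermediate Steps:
10272/164299 - 315805/267871 = -49134874783/44010937429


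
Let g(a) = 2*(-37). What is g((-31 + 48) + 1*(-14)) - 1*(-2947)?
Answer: 2873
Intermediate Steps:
g(a) = -74
g((-31 + 48) + 1*(-14)) - 1*(-2947) = -74 - 1*(-2947) = -74 + 2947 = 2873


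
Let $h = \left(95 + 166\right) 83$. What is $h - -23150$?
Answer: $44813$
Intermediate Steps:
$h = 21663$ ($h = 261 \cdot 83 = 21663$)
$h - -23150 = 21663 - -23150 = 21663 + 23150 = 44813$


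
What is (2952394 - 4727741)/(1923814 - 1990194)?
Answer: 1775347/66380 ≈ 26.745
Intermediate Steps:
(2952394 - 4727741)/(1923814 - 1990194) = -1775347/(-66380) = -1775347*(-1/66380) = 1775347/66380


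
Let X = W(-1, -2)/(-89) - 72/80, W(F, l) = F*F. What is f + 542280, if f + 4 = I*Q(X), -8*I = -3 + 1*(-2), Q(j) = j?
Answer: 772200213/1424 ≈ 5.4228e+5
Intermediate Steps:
W(F, l) = F²
X = -811/890 (X = (-1)²/(-89) - 72/80 = 1*(-1/89) - 72*1/80 = -1/89 - 9/10 = -811/890 ≈ -0.91124)
I = 5/8 (I = -(-3 + 1*(-2))/8 = -(-3 - 2)/8 = -⅛*(-5) = 5/8 ≈ 0.62500)
f = -6507/1424 (f = -4 + (5/8)*(-811/890) = -4 - 811/1424 = -6507/1424 ≈ -4.5695)
f + 542280 = -6507/1424 + 542280 = 772200213/1424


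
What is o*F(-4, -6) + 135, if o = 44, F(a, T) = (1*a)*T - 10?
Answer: 751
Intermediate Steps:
F(a, T) = -10 + T*a (F(a, T) = a*T - 10 = T*a - 10 = -10 + T*a)
o*F(-4, -6) + 135 = 44*(-10 - 6*(-4)) + 135 = 44*(-10 + 24) + 135 = 44*14 + 135 = 616 + 135 = 751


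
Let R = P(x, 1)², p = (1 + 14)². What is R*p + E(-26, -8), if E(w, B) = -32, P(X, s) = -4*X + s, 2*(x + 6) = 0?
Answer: 140593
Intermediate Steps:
x = -6 (x = -6 + (½)*0 = -6 + 0 = -6)
P(X, s) = s - 4*X
p = 225 (p = 15² = 225)
R = 625 (R = (1 - 4*(-6))² = (1 + 24)² = 25² = 625)
R*p + E(-26, -8) = 625*225 - 32 = 140625 - 32 = 140593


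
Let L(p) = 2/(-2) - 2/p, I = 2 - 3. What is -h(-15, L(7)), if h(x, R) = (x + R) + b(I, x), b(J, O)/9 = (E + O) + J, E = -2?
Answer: 1248/7 ≈ 178.29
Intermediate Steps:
I = -1
b(J, O) = -18 + 9*J + 9*O (b(J, O) = 9*((-2 + O) + J) = 9*(-2 + J + O) = -18 + 9*J + 9*O)
L(p) = -1 - 2/p (L(p) = 2*(-1/2) - 2/p = -1 - 2/p)
h(x, R) = -27 + R + 10*x (h(x, R) = (x + R) + (-18 + 9*(-1) + 9*x) = (R + x) + (-18 - 9 + 9*x) = (R + x) + (-27 + 9*x) = -27 + R + 10*x)
-h(-15, L(7)) = -(-27 + (-2 - 1*7)/7 + 10*(-15)) = -(-27 + (-2 - 7)/7 - 150) = -(-27 + (1/7)*(-9) - 150) = -(-27 - 9/7 - 150) = -1*(-1248/7) = 1248/7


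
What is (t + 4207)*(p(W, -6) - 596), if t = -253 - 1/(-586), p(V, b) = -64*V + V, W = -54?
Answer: 3250814135/293 ≈ 1.1095e+7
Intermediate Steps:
p(V, b) = -63*V
t = -148257/586 (t = -253 - 1*(-1/586) = -253 + 1/586 = -148257/586 ≈ -253.00)
(t + 4207)*(p(W, -6) - 596) = (-148257/586 + 4207)*(-63*(-54) - 596) = 2317045*(3402 - 596)/586 = (2317045/586)*2806 = 3250814135/293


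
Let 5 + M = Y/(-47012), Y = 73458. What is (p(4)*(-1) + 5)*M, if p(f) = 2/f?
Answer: -198333/6716 ≈ -29.531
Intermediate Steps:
M = -22037/3358 (M = -5 + 73458/(-47012) = -5 + 73458*(-1/47012) = -5 - 5247/3358 = -22037/3358 ≈ -6.5625)
(p(4)*(-1) + 5)*M = ((2/4)*(-1) + 5)*(-22037/3358) = ((2*(¼))*(-1) + 5)*(-22037/3358) = ((½)*(-1) + 5)*(-22037/3358) = (-½ + 5)*(-22037/3358) = (9/2)*(-22037/3358) = -198333/6716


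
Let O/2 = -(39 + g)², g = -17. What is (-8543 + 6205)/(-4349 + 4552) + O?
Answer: -28406/29 ≈ -979.52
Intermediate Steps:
O = -968 (O = 2*(-(39 - 17)²) = 2*(-1*22²) = 2*(-1*484) = 2*(-484) = -968)
(-8543 + 6205)/(-4349 + 4552) + O = (-8543 + 6205)/(-4349 + 4552) - 968 = -2338/203 - 968 = -2338*1/203 - 968 = -334/29 - 968 = -28406/29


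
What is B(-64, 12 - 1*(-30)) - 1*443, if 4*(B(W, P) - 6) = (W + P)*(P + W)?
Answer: -316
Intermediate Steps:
B(W, P) = 6 + (P + W)²/4 (B(W, P) = 6 + ((W + P)*(P + W))/4 = 6 + ((P + W)*(P + W))/4 = 6 + (P + W)²/4)
B(-64, 12 - 1*(-30)) - 1*443 = (6 + ((12 - 1*(-30)) - 64)²/4) - 1*443 = (6 + ((12 + 30) - 64)²/4) - 443 = (6 + (42 - 64)²/4) - 443 = (6 + (¼)*(-22)²) - 443 = (6 + (¼)*484) - 443 = (6 + 121) - 443 = 127 - 443 = -316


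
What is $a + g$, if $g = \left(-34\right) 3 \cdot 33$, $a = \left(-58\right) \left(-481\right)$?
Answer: $24532$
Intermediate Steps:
$a = 27898$
$g = -3366$ ($g = \left(-102\right) 33 = -3366$)
$a + g = 27898 - 3366 = 24532$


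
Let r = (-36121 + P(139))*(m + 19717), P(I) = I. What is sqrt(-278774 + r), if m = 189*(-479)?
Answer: sqrt(2547750574) ≈ 50475.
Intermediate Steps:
m = -90531
r = 2548029348 (r = (-36121 + 139)*(-90531 + 19717) = -35982*(-70814) = 2548029348)
sqrt(-278774 + r) = sqrt(-278774 + 2548029348) = sqrt(2547750574)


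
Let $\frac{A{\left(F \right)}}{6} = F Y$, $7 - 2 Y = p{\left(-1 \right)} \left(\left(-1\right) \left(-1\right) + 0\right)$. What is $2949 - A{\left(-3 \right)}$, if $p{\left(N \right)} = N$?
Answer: $3021$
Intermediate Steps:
$Y = 4$ ($Y = \frac{7}{2} - \frac{\left(-1\right) \left(\left(-1\right) \left(-1\right) + 0\right)}{2} = \frac{7}{2} - \frac{\left(-1\right) \left(1 + 0\right)}{2} = \frac{7}{2} - \frac{\left(-1\right) 1}{2} = \frac{7}{2} - - \frac{1}{2} = \frac{7}{2} + \frac{1}{2} = 4$)
$A{\left(F \right)} = 24 F$ ($A{\left(F \right)} = 6 F 4 = 6 \cdot 4 F = 24 F$)
$2949 - A{\left(-3 \right)} = 2949 - 24 \left(-3\right) = 2949 - -72 = 2949 + 72 = 3021$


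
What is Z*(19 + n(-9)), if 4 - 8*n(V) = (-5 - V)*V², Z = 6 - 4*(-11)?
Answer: -1050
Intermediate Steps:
Z = 50 (Z = 6 + 44 = 50)
n(V) = ½ - V²*(-5 - V)/8 (n(V) = ½ - (-5 - V)*V²/8 = ½ - V²*(-5 - V)/8)
Z*(19 + n(-9)) = 50*(19 + (½ + (⅛)*(-9)³ + (5/8)*(-9)²)) = 50*(19 + (½ + (⅛)*(-729) + (5/8)*81)) = 50*(19 + (½ - 729/8 + 405/8)) = 50*(19 - 40) = 50*(-21) = -1050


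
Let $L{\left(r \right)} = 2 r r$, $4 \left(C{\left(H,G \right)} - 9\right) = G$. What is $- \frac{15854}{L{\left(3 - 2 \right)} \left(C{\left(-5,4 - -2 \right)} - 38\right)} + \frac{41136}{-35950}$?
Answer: $\frac{56768882}{197725} \approx 287.11$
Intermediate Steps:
$C{\left(H,G \right)} = 9 + \frac{G}{4}$
$L{\left(r \right)} = 2 r^{2}$
$- \frac{15854}{L{\left(3 - 2 \right)} \left(C{\left(-5,4 - -2 \right)} - 38\right)} + \frac{41136}{-35950} = - \frac{15854}{2 \left(3 - 2\right)^{2} \left(\left(9 + \frac{4 - -2}{4}\right) - 38\right)} + \frac{41136}{-35950} = - \frac{15854}{2 \left(3 - 2\right)^{2} \left(\left(9 + \frac{4 + 2}{4}\right) - 38\right)} + 41136 \left(- \frac{1}{35950}\right) = - \frac{15854}{2 \cdot 1^{2} \left(\left(9 + \frac{1}{4} \cdot 6\right) - 38\right)} - \frac{20568}{17975} = - \frac{15854}{2 \cdot 1 \left(\left(9 + \frac{3}{2}\right) - 38\right)} - \frac{20568}{17975} = - \frac{15854}{2 \left(\frac{21}{2} - 38\right)} - \frac{20568}{17975} = - \frac{15854}{2 \left(- \frac{55}{2}\right)} - \frac{20568}{17975} = - \frac{15854}{-55} - \frac{20568}{17975} = \left(-15854\right) \left(- \frac{1}{55}\right) - \frac{20568}{17975} = \frac{15854}{55} - \frac{20568}{17975} = \frac{56768882}{197725}$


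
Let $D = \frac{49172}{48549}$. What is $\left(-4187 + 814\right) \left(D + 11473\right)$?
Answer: $- \frac{1878935886677}{48549} \approx -3.8702 \cdot 10^{7}$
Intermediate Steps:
$D = \frac{49172}{48549}$ ($D = 49172 \cdot \frac{1}{48549} = \frac{49172}{48549} \approx 1.0128$)
$\left(-4187 + 814\right) \left(D + 11473\right) = \left(-4187 + 814\right) \left(\frac{49172}{48549} + 11473\right) = \left(-3373\right) \frac{557051849}{48549} = - \frac{1878935886677}{48549}$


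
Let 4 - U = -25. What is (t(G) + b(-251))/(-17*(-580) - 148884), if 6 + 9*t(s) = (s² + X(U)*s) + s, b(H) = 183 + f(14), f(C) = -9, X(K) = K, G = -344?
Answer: -13697/156402 ≈ -0.087576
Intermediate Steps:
U = 29 (U = 4 - 1*(-25) = 4 + 25 = 29)
b(H) = 174 (b(H) = 183 - 9 = 174)
t(s) = -⅔ + s²/9 + 10*s/3 (t(s) = -⅔ + ((s² + 29*s) + s)/9 = -⅔ + (s² + 30*s)/9 = -⅔ + (s²/9 + 10*s/3) = -⅔ + s²/9 + 10*s/3)
(t(G) + b(-251))/(-17*(-580) - 148884) = ((-⅔ + (⅑)*(-344)² + (10/3)*(-344)) + 174)/(-17*(-580) - 148884) = ((-⅔ + (⅑)*118336 - 3440/3) + 174)/(9860 - 148884) = ((-⅔ + 118336/9 - 3440/3) + 174)/(-139024) = (108010/9 + 174)*(-1/139024) = (109576/9)*(-1/139024) = -13697/156402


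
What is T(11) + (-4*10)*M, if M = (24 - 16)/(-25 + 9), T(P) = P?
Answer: 31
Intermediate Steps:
M = -½ (M = 8/(-16) = 8*(-1/16) = -½ ≈ -0.50000)
T(11) + (-4*10)*M = 11 - 4*10*(-½) = 11 - 40*(-½) = 11 + 20 = 31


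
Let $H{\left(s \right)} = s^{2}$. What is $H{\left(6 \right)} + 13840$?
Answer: $13876$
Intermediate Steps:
$H{\left(6 \right)} + 13840 = 6^{2} + 13840 = 36 + 13840 = 13876$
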